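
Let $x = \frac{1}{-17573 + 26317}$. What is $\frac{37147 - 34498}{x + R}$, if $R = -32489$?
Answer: $- \frac{7720952}{94694605} \approx -0.081535$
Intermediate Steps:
$x = \frac{1}{8744} \approx 0.00011436$
$\frac{37147 - 34498}{x + R} = \frac{37147 - 34498}{\frac{1}{8744} - 32489} = \frac{2649}{- \frac{284083815}{8744}} = 2649 \left(- \frac{8744}{284083815}\right) = - \frac{7720952}{94694605}$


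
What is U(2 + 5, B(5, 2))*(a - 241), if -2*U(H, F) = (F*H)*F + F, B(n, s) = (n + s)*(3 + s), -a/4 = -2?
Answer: 1003065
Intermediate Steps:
a = 8 (a = -4*(-2) = 8)
B(n, s) = (3 + s)*(n + s)
U(H, F) = -F/2 - H*F²/2 (U(H, F) = -((F*H)*F + F)/2 = -(H*F² + F)/2 = -(F + H*F²)/2 = -F/2 - H*F²/2)
U(2 + 5, B(5, 2))*(a - 241) = (-(2² + 3*5 + 3*2 + 5*2)*(1 + (2² + 3*5 + 3*2 + 5*2)*(2 + 5))/2)*(8 - 241) = -(4 + 15 + 6 + 10)*(1 + (4 + 15 + 6 + 10)*7)/2*(-233) = -½*35*(1 + 35*7)*(-233) = -½*35*(1 + 245)*(-233) = -½*35*246*(-233) = -4305*(-233) = 1003065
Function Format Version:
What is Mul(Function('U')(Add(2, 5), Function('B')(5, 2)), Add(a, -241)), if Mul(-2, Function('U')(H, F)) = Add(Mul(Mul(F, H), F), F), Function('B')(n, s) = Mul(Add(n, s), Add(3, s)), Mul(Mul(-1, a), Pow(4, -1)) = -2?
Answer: 1003065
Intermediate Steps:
a = 8 (a = Mul(-4, -2) = 8)
Function('B')(n, s) = Mul(Add(3, s), Add(n, s))
Function('U')(H, F) = Add(Mul(Rational(-1, 2), F), Mul(Rational(-1, 2), H, Pow(F, 2))) (Function('U')(H, F) = Mul(Rational(-1, 2), Add(Mul(Mul(F, H), F), F)) = Mul(Rational(-1, 2), Add(Mul(H, Pow(F, 2)), F)) = Mul(Rational(-1, 2), Add(F, Mul(H, Pow(F, 2)))) = Add(Mul(Rational(-1, 2), F), Mul(Rational(-1, 2), H, Pow(F, 2))))
Mul(Function('U')(Add(2, 5), Function('B')(5, 2)), Add(a, -241)) = Mul(Mul(Rational(-1, 2), Add(Pow(2, 2), Mul(3, 5), Mul(3, 2), Mul(5, 2)), Add(1, Mul(Add(Pow(2, 2), Mul(3, 5), Mul(3, 2), Mul(5, 2)), Add(2, 5)))), Add(8, -241)) = Mul(Mul(Rational(-1, 2), Add(4, 15, 6, 10), Add(1, Mul(Add(4, 15, 6, 10), 7))), -233) = Mul(Mul(Rational(-1, 2), 35, Add(1, Mul(35, 7))), -233) = Mul(Mul(Rational(-1, 2), 35, Add(1, 245)), -233) = Mul(Mul(Rational(-1, 2), 35, 246), -233) = Mul(-4305, -233) = 1003065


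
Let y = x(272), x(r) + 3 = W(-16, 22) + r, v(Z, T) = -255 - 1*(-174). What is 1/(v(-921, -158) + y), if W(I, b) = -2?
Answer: 1/186 ≈ 0.0053763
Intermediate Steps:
v(Z, T) = -81 (v(Z, T) = -255 + 174 = -81)
x(r) = -5 + r (x(r) = -3 + (-2 + r) = -5 + r)
y = 267 (y = -5 + 272 = 267)
1/(v(-921, -158) + y) = 1/(-81 + 267) = 1/186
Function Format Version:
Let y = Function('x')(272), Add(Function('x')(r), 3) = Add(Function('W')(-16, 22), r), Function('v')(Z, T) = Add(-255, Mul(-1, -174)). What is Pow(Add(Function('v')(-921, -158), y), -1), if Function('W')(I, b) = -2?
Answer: Rational(1, 186) ≈ 0.0053763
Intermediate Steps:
Function('v')(Z, T) = -81 (Function('v')(Z, T) = Add(-255, 174) = -81)
Function('x')(r) = Add(-5, r) (Function('x')(r) = Add(-3, Add(-2, r)) = Add(-5, r))
y = 267 (y = Add(-5, 272) = 267)
Pow(Add(Function('v')(-921, -158), y), -1) = Pow(Add(-81, 267), -1) = Pow(186, -1) = Rational(1, 186)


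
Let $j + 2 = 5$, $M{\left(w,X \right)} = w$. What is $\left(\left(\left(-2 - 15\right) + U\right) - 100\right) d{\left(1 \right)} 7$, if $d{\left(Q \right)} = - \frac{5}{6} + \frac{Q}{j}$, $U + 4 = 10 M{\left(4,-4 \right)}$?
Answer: $\frac{567}{2} \approx 283.5$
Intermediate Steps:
$j = 3$ ($j = -2 + 5 = 3$)
$U = 36$ ($U = -4 + 10 \cdot 4 = -4 + 40 = 36$)
$d{\left(Q \right)} = - \frac{5}{6} + \frac{Q}{3}$
$\left(\left(\left(-2 - 15\right) + U\right) - 100\right) d{\left(1 \right)} 7 = \left(\left(\left(-2 - 15\right) + 36\right) - 100\right) \left(- \frac{5}{6} + \frac{1}{3} \cdot 1\right) 7 = \left(\left(-17 + 36\right) - 100\right) \left(- \frac{5}{6} + \frac{1}{3}\right) 7 = \left(19 - 100\right) \left(\left(- \frac{1}{2}\right) 7\right) = \left(-81\right) \left(- \frac{7}{2}\right) = \frac{567}{2}$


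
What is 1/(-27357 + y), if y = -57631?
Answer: -1/84988 ≈ -1.1766e-5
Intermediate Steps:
1/(-27357 + y) = 1/(-27357 - 57631) = 1/(-84988) = -1/84988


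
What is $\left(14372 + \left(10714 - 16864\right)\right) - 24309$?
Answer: $-16087$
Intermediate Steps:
$\left(14372 + \left(10714 - 16864\right)\right) - 24309 = \left(14372 - 6150\right) - 24309 = 8222 - 24309 = -16087$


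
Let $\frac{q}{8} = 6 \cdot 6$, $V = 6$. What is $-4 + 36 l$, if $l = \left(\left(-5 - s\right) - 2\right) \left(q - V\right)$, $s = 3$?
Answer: $-101524$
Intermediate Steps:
$q = 288$ ($q = 8 \cdot 6 \cdot 6 = 8 \cdot 36 = 288$)
$l = -2820$ ($l = \left(\left(-5 - 3\right) - 2\right) \left(288 - 6\right) = \left(-8 - 2\right) 282 = \left(-10\right) 282 = -2820$)
$-4 + 36 l = -4 + 36 \left(-2820\right) = -4 - 101520 = -101524$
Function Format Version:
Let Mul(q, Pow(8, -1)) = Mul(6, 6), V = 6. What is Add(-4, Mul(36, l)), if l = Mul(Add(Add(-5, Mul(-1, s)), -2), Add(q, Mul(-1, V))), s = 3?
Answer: -101524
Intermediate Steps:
q = 288 (q = Mul(8, Mul(6, 6)) = Mul(8, 36) = 288)
l = -2820 (l = Mul(Add(Add(-5, Mul(-1, 3)), -2), Add(288, Mul(-1, 6))) = Mul(Add(Add(-5, -3), -2), Add(288, -6)) = Mul(Add(-8, -2), 282) = Mul(-10, 282) = -2820)
Add(-4, Mul(36, l)) = Add(-4, Mul(36, -2820)) = Add(-4, -101520) = -101524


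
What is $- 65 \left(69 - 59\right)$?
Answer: $-650$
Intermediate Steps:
$- 65 \left(69 - 59\right) = \left(-65\right) 10 = -650$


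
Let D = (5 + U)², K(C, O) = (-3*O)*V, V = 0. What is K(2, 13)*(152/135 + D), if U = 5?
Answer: 0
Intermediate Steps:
K(C, O) = 0 (K(C, O) = -3*O*0 = 0)
D = 100 (D = (5 + 5)² = 10² = 100)
K(2, 13)*(152/135 + D) = 0*(152/135 + 100) = 0*(13652/135) = 0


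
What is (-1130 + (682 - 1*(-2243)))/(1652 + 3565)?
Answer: 1795/5217 ≈ 0.34407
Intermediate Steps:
(-1130 + (682 - 1*(-2243)))/(1652 + 3565) = (-1130 + (682 + 2243))/5217 = (-1130 + 2925)*(1/5217) = 1795*(1/5217) = 1795/5217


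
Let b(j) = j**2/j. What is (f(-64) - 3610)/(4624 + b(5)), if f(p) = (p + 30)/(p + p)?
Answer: -231023/296256 ≈ -0.77981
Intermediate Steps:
b(j) = j
f(p) = (30 + p)/(2*p) (f(p) = (30 + p)/((2*p)) = (30 + p)*(1/(2*p)) = (30 + p)/(2*p))
(f(-64) - 3610)/(4624 + b(5)) = ((1/2)*(30 - 64)/(-64) - 3610)/(4624 + 5) = ((1/2)*(-1/64)*(-34) - 3610)/4629 = (17/64 - 3610)*(1/4629) = -231023/64*1/4629 = -231023/296256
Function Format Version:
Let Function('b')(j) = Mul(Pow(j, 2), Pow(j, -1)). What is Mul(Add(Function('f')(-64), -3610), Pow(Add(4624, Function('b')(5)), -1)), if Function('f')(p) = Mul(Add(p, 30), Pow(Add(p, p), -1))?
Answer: Rational(-231023, 296256) ≈ -0.77981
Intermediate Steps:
Function('b')(j) = j
Function('f')(p) = Mul(Rational(1, 2), Pow(p, -1), Add(30, p)) (Function('f')(p) = Mul(Add(30, p), Pow(Mul(2, p), -1)) = Mul(Add(30, p), Mul(Rational(1, 2), Pow(p, -1))) = Mul(Rational(1, 2), Pow(p, -1), Add(30, p)))
Mul(Add(Function('f')(-64), -3610), Pow(Add(4624, Function('b')(5)), -1)) = Mul(Add(Mul(Rational(1, 2), Pow(-64, -1), Add(30, -64)), -3610), Pow(Add(4624, 5), -1)) = Mul(Add(Mul(Rational(1, 2), Rational(-1, 64), -34), -3610), Pow(4629, -1)) = Mul(Add(Rational(17, 64), -3610), Rational(1, 4629)) = Mul(Rational(-231023, 64), Rational(1, 4629)) = Rational(-231023, 296256)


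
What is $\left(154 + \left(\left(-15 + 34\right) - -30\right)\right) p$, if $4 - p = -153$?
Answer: $31871$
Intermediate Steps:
$p = 157$ ($p = 4 - -153 = 4 + 153 = 157$)
$\left(154 + \left(\left(-15 + 34\right) - -30\right)\right) p = \left(154 + \left(\left(-15 + 34\right) - -30\right)\right) 157 = \left(154 + \left(19 + 30\right)\right) 157 = \left(154 + 49\right) 157 = 203 \cdot 157 = 31871$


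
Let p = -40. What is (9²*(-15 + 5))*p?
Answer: 32400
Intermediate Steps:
(9²*(-15 + 5))*p = (9²*(-15 + 5))*(-40) = (81*(-10))*(-40) = -810*(-40) = 32400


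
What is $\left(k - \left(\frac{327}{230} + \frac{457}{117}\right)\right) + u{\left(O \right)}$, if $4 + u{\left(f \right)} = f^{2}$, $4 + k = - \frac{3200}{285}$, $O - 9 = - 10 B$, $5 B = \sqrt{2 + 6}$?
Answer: $\frac{45220639}{511290} - 72 \sqrt{2} \approx -13.379$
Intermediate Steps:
$B = \frac{2 \sqrt{2}}{5}$ ($B = \frac{\sqrt{2 + 6}}{5} = \frac{\sqrt{8}}{5} = \frac{2 \sqrt{2}}{5} \approx 0.56569$)
$O = 9 - 4 \sqrt{2}$ ($O = 9 - 10 \frac{2 \sqrt{2}}{5} = 9 - 4 \sqrt{2} \approx 3.3431$)
$k = - \frac{868}{57}$ ($k = -4 - \frac{3200}{285} = -4 - \frac{640}{57} = - \frac{868}{57} \approx -15.228$)
$u{\left(f \right)} = -4 + f^{2}$
$\left(k - \left(\frac{327}{230} + \frac{457}{117}\right)\right) + u{\left(O \right)} = \left(- \frac{868}{57} - \left(\frac{327}{230} + \frac{457}{117}\right)\right) - \left(4 - \left(9 - 4 \sqrt{2}\right)^{2}\right) = \left(- \frac{868}{57} - \frac{143369}{26910}\right) - \left(4 - \left(9 - 4 \sqrt{2}\right)^{2}\right) = - \frac{10509971}{511290} - \left(4 - \left(9 - 4 \sqrt{2}\right)^{2}\right) = - \frac{12555131}{511290} + \left(9 - 4 \sqrt{2}\right)^{2}$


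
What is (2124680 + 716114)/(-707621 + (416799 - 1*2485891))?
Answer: -2840794/2776713 ≈ -1.0231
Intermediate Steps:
(2124680 + 716114)/(-707621 + (416799 - 1*2485891)) = 2840794/(-707621 + (416799 - 2485891)) = 2840794/(-707621 - 2069092) = 2840794/(-2776713) = 2840794*(-1/2776713) = -2840794/2776713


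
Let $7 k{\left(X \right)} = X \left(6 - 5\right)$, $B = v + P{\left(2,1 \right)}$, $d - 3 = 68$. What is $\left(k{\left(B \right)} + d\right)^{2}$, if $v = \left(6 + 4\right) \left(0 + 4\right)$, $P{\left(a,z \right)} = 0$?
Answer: $\frac{288369}{49} \approx 5885.1$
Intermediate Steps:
$d = 71$ ($d = 3 + 68 = 71$)
$v = 40$ ($v = 10 \cdot 4 = 40$)
$B = 40$ ($B = 40 + 0 = 40$)
$k{\left(X \right)} = \frac{X}{7}$ ($k{\left(X \right)} = \frac{X \left(6 - 5\right)}{7} = \frac{X 1}{7} = \frac{X}{7}$)
$\left(k{\left(B \right)} + d\right)^{2} = \left(\frac{1}{7} \cdot 40 + 71\right)^{2} = \left(\frac{40}{7} + 71\right)^{2} = \left(\frac{537}{7}\right)^{2} = \frac{288369}{49}$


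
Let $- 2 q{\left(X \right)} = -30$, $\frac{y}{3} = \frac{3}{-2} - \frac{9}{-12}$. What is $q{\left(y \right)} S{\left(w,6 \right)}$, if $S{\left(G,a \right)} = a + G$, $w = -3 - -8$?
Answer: $165$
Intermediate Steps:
$w = 5$ ($w = -3 + 8 = 5$)
$S{\left(G,a \right)} = G + a$
$y = - \frac{9}{4}$ ($y = 3 \left(\frac{3}{-2} - \frac{9}{-12}\right) = 3 \left(3 \left(- \frac{1}{2}\right) - - \frac{3}{4}\right) = 3 \left(- \frac{3}{2} + \frac{3}{4}\right) = 3 \left(- \frac{3}{4}\right) = - \frac{9}{4} \approx -2.25$)
$q{\left(X \right)} = 15$ ($q{\left(X \right)} = \left(- \frac{1}{2}\right) \left(-30\right) = 15$)
$q{\left(y \right)} S{\left(w,6 \right)} = 15 \left(5 + 6\right) = 15 \cdot 11 = 165$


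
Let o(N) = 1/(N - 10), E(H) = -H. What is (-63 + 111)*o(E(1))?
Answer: -48/11 ≈ -4.3636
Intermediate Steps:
o(N) = 1/(-10 + N)
(-63 + 111)*o(E(1)) = (-63 + 111)/(-10 - 1*1) = 48/(-10 - 1) = 48/(-11) = 48*(-1/11) = -48/11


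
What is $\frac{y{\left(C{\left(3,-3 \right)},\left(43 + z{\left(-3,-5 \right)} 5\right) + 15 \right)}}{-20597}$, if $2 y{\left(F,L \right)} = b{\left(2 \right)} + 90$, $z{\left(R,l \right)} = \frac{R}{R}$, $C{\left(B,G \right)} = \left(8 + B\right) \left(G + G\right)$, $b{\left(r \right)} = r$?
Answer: $- \frac{46}{20597} \approx -0.0022333$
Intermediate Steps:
$C{\left(B,G \right)} = 2 G \left(8 + B\right)$ ($C{\left(B,G \right)} = \left(8 + B\right) 2 G = 2 G \left(8 + B\right)$)
$z{\left(R,l \right)} = 1$
$y{\left(F,L \right)} = 46$ ($y{\left(F,L \right)} = \frac{2 + 90}{2} = \frac{1}{2} \cdot 92 = 46$)
$\frac{y{\left(C{\left(3,-3 \right)},\left(43 + z{\left(-3,-5 \right)} 5\right) + 15 \right)}}{-20597} = \frac{46}{-20597} = 46 \left(- \frac{1}{20597}\right) = - \frac{46}{20597}$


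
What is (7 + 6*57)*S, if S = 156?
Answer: 54444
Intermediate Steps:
(7 + 6*57)*S = (7 + 6*57)*156 = (7 + 342)*156 = 349*156 = 54444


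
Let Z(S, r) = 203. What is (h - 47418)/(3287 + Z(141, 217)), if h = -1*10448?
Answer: -28933/1745 ≈ -16.581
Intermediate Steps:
h = -10448
(h - 47418)/(3287 + Z(141, 217)) = (-10448 - 47418)/(3287 + 203) = -57866/3490 = -57866*1/3490 = -28933/1745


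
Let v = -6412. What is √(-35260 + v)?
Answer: 2*I*√10418 ≈ 204.14*I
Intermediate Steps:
√(-35260 + v) = √(-35260 - 6412) = √(-41672) = 2*I*√10418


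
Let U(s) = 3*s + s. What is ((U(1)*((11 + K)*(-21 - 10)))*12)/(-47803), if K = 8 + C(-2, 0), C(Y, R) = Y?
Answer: 25296/47803 ≈ 0.52917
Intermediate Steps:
U(s) = 4*s
K = 6 (K = 8 - 2 = 6)
((U(1)*((11 + K)*(-21 - 10)))*12)/(-47803) = (((4*1)*((11 + 6)*(-21 - 10)))*12)/(-47803) = ((4*(17*(-31)))*12)*(-1/47803) = ((4*(-527))*12)*(-1/47803) = -2108*12*(-1/47803) = -25296*(-1/47803) = 25296/47803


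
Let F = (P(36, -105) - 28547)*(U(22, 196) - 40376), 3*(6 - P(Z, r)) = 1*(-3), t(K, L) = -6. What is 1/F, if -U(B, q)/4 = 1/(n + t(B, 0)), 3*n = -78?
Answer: 2/2304654945 ≈ 8.6781e-10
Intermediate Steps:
n = -26 (n = (1/3)*(-78) = -26)
U(B, q) = 1/8 (U(B, q) = -4/(-26 - 6) = -4/(-32) = -4*(-1/32) = 1/8)
P(Z, r) = 7 (P(Z, r) = 6 - (-3)/3 = 6 - 1/3*(-3) = 6 + 1 = 7)
F = 2304654945/2 (F = (7 - 28547)*(1/8 - 40376) = -28540*(-323007/8) = 2304654945/2 ≈ 1.1523e+9)
1/F = 1/(2304654945/2) = 2/2304654945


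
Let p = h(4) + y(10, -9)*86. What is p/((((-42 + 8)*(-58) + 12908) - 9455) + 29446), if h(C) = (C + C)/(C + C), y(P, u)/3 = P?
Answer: 2581/34871 ≈ 0.074016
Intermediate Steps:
y(P, u) = 3*P
h(C) = 1 (h(C) = (2*C)/((2*C)) = (2*C)*(1/(2*C)) = 1)
p = 2581 (p = 1 + (3*10)*86 = 1 + 30*86 = 1 + 2580 = 2581)
p/((((-42 + 8)*(-58) + 12908) - 9455) + 29446) = 2581/((((-42 + 8)*(-58) + 12908) - 9455) + 29446) = 2581/(((-34*(-58) + 12908) - 9455) + 29446) = 2581/(((1972 + 12908) - 9455) + 29446) = 2581/((14880 - 9455) + 29446) = 2581/(5425 + 29446) = 2581/34871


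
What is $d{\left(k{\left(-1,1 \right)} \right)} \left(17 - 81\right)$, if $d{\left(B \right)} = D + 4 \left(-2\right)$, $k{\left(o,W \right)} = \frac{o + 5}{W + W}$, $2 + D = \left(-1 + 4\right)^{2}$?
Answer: $64$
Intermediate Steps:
$D = 7$ ($D = -2 + \left(-1 + 4\right)^{2} = -2 + 3^{2} = -2 + 9 = 7$)
$k{\left(o,W \right)} = \frac{5 + o}{2 W}$
$d{\left(B \right)} = -1$ ($d{\left(B \right)} = 7 + 4 \left(-2\right) = 7 - 8 = -1$)
$d{\left(k{\left(-1,1 \right)} \right)} \left(17 - 81\right) = - (17 - 81) = \left(-1\right) \left(-64\right) = 64$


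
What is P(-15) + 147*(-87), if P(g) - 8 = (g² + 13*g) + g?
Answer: -12766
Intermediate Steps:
P(g) = 8 + g² + 14*g (P(g) = 8 + ((g² + 13*g) + g) = 8 + (g² + 14*g) = 8 + g² + 14*g)
P(-15) + 147*(-87) = (8 + (-15)² + 14*(-15)) + 147*(-87) = (8 + 225 - 210) - 12789 = 23 - 12789 = -12766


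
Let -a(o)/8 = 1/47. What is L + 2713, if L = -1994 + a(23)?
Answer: 33785/47 ≈ 718.83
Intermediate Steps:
a(o) = -8/47
L = -93726/47 (L = -1994 - 8/47 = -93726/47 ≈ -1994.2)
L + 2713 = -93726/47 + 2713 = 33785/47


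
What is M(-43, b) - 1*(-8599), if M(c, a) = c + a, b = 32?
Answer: 8588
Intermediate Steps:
M(c, a) = a + c
M(-43, b) - 1*(-8599) = (32 - 43) - 1*(-8599) = -11 + 8599 = 8588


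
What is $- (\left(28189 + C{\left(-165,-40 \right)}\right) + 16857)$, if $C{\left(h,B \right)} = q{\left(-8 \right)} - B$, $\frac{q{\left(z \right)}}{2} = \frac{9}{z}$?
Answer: $- \frac{180335}{4} \approx -45084.0$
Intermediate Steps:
$q{\left(z \right)} = \frac{18}{z}$ ($q{\left(z \right)} = 2 \frac{9}{z} = \frac{18}{z}$)
$C{\left(h,B \right)} = - \frac{9}{4} - B$ ($C{\left(h,B \right)} = \frac{18}{-8} - B = 18 \left(- \frac{1}{8}\right) - B = - \frac{9}{4} - B$)
$- (\left(28189 + C{\left(-165,-40 \right)}\right) + 16857) = - (\left(28189 - - \frac{151}{4}\right) + 16857) = - (\left(28189 + \left(- \frac{9}{4} + 40\right)\right) + 16857) = - (\left(28189 + \frac{151}{4}\right) + 16857) = - (\frac{112907}{4} + 16857) = \left(-1\right) \frac{180335}{4} = - \frac{180335}{4}$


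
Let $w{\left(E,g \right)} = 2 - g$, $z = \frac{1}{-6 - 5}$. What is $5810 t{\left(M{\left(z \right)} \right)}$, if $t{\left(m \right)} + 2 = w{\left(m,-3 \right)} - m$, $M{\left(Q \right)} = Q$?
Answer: $\frac{197540}{11} \approx 17958.0$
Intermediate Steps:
$z = - \frac{1}{11}$ ($z = \frac{1}{-11} = - \frac{1}{11} \approx -0.090909$)
$t{\left(m \right)} = 3 - m$ ($t{\left(m \right)} = -2 - \left(-5 + m\right) = 3 - m$)
$5810 t{\left(M{\left(z \right)} \right)} = 5810 \left(3 - - \frac{1}{11}\right) = 5810 \left(3 + \frac{1}{11}\right) = 5810 \cdot \frac{34}{11} = \frac{197540}{11}$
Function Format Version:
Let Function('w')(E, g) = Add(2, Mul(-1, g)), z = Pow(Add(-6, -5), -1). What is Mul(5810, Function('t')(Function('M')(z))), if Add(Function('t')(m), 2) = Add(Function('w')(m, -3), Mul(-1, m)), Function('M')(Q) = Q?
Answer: Rational(197540, 11) ≈ 17958.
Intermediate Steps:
z = Rational(-1, 11) (z = Pow(-11, -1) = Rational(-1, 11) ≈ -0.090909)
Function('t')(m) = Add(3, Mul(-1, m)) (Function('t')(m) = Add(-2, Add(Add(2, Mul(-1, -3)), Mul(-1, m))) = Add(-2, Add(Add(2, 3), Mul(-1, m))) = Add(-2, Add(5, Mul(-1, m))) = Add(3, Mul(-1, m)))
Mul(5810, Function('t')(Function('M')(z))) = Mul(5810, Add(3, Mul(-1, Rational(-1, 11)))) = Mul(5810, Add(3, Rational(1, 11))) = Mul(5810, Rational(34, 11)) = Rational(197540, 11)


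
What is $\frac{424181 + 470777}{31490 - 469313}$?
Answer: $- \frac{894958}{437823} \approx -2.0441$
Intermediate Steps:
$\frac{424181 + 470777}{31490 - 469313} = \frac{894958}{-437823} = 894958 \left(- \frac{1}{437823}\right) = - \frac{894958}{437823}$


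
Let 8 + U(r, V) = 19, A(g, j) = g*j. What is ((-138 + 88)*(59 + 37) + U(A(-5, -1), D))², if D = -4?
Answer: 22934521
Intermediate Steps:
U(r, V) = 11 (U(r, V) = -8 + 19 = 11)
((-138 + 88)*(59 + 37) + U(A(-5, -1), D))² = ((-138 + 88)*(59 + 37) + 11)² = (-50*96 + 11)² = (-4800 + 11)² = (-4789)² = 22934521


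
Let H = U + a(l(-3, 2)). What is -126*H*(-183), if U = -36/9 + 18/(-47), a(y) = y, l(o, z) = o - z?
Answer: -10168578/47 ≈ -2.1635e+5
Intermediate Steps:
U = -206/47 (U = -36*⅑ + 18*(-1/47) = -4 - 18/47 = -206/47 ≈ -4.3830)
H = -441/47 (H = -206/47 + (-3 - 1*2) = -206/47 + (-3 - 2) = -206/47 - 5 = -441/47 ≈ -9.3830)
-126*H*(-183) = -126*(-441/47)*(-183) = (55566/47)*(-183) = -10168578/47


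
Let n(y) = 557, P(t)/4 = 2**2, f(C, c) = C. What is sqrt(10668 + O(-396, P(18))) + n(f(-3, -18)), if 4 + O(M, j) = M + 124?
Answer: 557 + 2*sqrt(2598) ≈ 658.94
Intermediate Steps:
P(t) = 16 (P(t) = 4*2**2 = 4*4 = 16)
O(M, j) = 120 + M (O(M, j) = -4 + (M + 124) = -4 + (124 + M) = 120 + M)
sqrt(10668 + O(-396, P(18))) + n(f(-3, -18)) = sqrt(10668 + (120 - 396)) + 557 = sqrt(10668 - 276) + 557 = sqrt(10392) + 557 = 2*sqrt(2598) + 557 = 557 + 2*sqrt(2598)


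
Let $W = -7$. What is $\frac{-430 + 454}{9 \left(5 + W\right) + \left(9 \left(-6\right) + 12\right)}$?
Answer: $- \frac{2}{5} \approx -0.4$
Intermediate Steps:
$\frac{-430 + 454}{9 \left(5 + W\right) + \left(9 \left(-6\right) + 12\right)} = \frac{-430 + 454}{9 \left(5 - 7\right) + \left(9 \left(-6\right) + 12\right)} = \frac{24}{9 \left(-2\right) + \left(-54 + 12\right)} = \frac{24}{-18 - 42} = \frac{24}{-60} = 24 \left(- \frac{1}{60}\right) = - \frac{2}{5}$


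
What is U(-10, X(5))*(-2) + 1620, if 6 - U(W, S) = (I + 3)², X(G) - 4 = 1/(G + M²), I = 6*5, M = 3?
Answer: 3786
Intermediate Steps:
I = 30
X(G) = 4 + 1/(9 + G) (X(G) = 4 + 1/(G + 3²) = 4 + 1/(G + 9) = 4 + 1/(9 + G))
U(W, S) = -1083 (U(W, S) = 6 - (30 + 3)² = 6 - 1*33² = 6 - 1*1089 = 6 - 1089 = -1083)
U(-10, X(5))*(-2) + 1620 = -1083*(-2) + 1620 = 2166 + 1620 = 3786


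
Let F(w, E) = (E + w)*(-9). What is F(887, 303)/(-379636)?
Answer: 5355/189818 ≈ 0.028211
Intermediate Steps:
F(w, E) = -9*E - 9*w
F(887, 303)/(-379636) = (-9*303 - 9*887)/(-379636) = (-2727 - 7983)*(-1/379636) = -10710*(-1/379636) = 5355/189818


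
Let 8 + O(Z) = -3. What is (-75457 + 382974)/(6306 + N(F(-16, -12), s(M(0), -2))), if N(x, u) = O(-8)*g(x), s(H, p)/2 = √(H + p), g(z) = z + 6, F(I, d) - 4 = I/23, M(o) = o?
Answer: 7072891/142684 ≈ 49.570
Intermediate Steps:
F(I, d) = 4 + I/23
O(Z) = -11 (O(Z) = -8 - 3 = -11)
g(z) = 6 + z
s(H, p) = 2*√(H + p)
N(x, u) = -66 - 11*x (N(x, u) = -11*(6 + x) = -66 - 11*x)
(-75457 + 382974)/(6306 + N(F(-16, -12), s(M(0), -2))) = (-75457 + 382974)/(6306 + (-66 - 11*(4 + (1/23)*(-16)))) = 307517/(6306 + (-66 - 11*(4 - 16/23))) = 307517/(6306 + (-66 - 11*76/23)) = 307517/(6306 + (-66 - 836/23)) = 307517/(6306 - 2354/23) = 307517/(142684/23) = 307517*(23/142684) = 7072891/142684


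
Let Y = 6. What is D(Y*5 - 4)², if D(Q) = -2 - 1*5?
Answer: 49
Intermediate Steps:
D(Q) = -7 (D(Q) = -2 - 5 = -7)
D(Y*5 - 4)² = (-7)² = 49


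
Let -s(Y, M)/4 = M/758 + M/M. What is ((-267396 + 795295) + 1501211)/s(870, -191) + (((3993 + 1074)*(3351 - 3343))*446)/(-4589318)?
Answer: -294113005704577/433690551 ≈ -6.7816e+5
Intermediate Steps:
s(Y, M) = -4 - 2*M/379 (s(Y, M) = -4*(M/758 + M/M) = -4*(M*(1/758) + 1) = -4*(M/758 + 1) = -4*(1 + M/758) = -4 - 2*M/379)
((-267396 + 795295) + 1501211)/s(870, -191) + (((3993 + 1074)*(3351 - 3343))*446)/(-4589318) = ((-267396 + 795295) + 1501211)/(-4 - 2/379*(-191)) + (((3993 + 1074)*(3351 - 3343))*446)/(-4589318) = (527899 + 1501211)/(-4 + 382/379) + ((5067*8)*446)*(-1/4589318) = 2029110/(-1134/379) + (40536*446)*(-1/4589318) = 2029110*(-379/1134) + 18079056*(-1/4589318) = -128172115/189 - 9039528/2294659 = -294113005704577/433690551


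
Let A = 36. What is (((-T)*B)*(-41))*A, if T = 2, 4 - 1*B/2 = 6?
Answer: -11808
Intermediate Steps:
B = -4 (B = 8 - 2*6 = 8 - 12 = -4)
(((-T)*B)*(-41))*A = ((-1*2*(-4))*(-41))*36 = (-2*(-4)*(-41))*36 = (8*(-41))*36 = -328*36 = -11808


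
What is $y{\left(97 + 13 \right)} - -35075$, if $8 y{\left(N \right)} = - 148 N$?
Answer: $33040$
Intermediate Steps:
$y{\left(N \right)} = - \frac{37 N}{2}$ ($y{\left(N \right)} = \frac{\left(-148\right) N}{8} = - \frac{37 N}{2}$)
$y{\left(97 + 13 \right)} - -35075 = - \frac{37 \left(97 + 13\right)}{2} - -35075 = \left(- \frac{37}{2}\right) 110 + 35075 = -2035 + 35075 = 33040$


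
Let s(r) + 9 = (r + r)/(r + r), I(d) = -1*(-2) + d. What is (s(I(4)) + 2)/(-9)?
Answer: 2/3 ≈ 0.66667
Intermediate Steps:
I(d) = 2 + d
s(r) = -8 (s(r) = -9 + (r + r)/(r + r) = -9 + (2*r)/((2*r)) = -9 + (2*r)*(1/(2*r)) = -9 + 1 = -8)
(s(I(4)) + 2)/(-9) = (-8 + 2)/(-9) = -1/9*(-6) = 2/3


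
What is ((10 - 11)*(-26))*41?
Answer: 1066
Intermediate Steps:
((10 - 11)*(-26))*41 = -1*(-26)*41 = 26*41 = 1066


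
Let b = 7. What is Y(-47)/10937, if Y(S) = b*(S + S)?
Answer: -658/10937 ≈ -0.060163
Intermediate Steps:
Y(S) = 14*S (Y(S) = 7*(S + S) = 7*(2*S) = 14*S)
Y(-47)/10937 = (14*(-47))/10937 = -658*1/10937 = -658/10937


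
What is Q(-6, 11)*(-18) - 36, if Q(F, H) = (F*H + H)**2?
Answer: -54486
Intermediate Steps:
Q(F, H) = (H + F*H)**2
Q(-6, 11)*(-18) - 36 = (11**2*(1 - 6)**2)*(-18) - 36 = (121*(-5)**2)*(-18) - 36 = (121*25)*(-18) - 36 = 3025*(-18) - 36 = -54450 - 36 = -54486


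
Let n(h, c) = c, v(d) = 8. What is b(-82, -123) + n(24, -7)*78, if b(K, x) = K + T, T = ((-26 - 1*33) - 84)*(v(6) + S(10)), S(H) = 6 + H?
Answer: -4060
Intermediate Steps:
T = -3432 (T = ((-26 - 1*33) - 84)*(8 + (6 + 10)) = ((-26 - 33) - 84)*(8 + 16) = (-59 - 84)*24 = -143*24 = -3432)
b(K, x) = -3432 + K (b(K, x) = K - 3432 = -3432 + K)
b(-82, -123) + n(24, -7)*78 = (-3432 - 82) - 7*78 = -3514 - 546 = -4060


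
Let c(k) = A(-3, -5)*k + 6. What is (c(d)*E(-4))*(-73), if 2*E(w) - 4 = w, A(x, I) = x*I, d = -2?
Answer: 0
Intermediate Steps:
A(x, I) = I*x
E(w) = 2 + w/2
c(k) = 6 + 15*k (c(k) = (-5*(-3))*k + 6 = 15*k + 6 = 6 + 15*k)
(c(d)*E(-4))*(-73) = ((6 + 15*(-2))*(2 + (½)*(-4)))*(-73) = ((6 - 30)*(2 - 2))*(-73) = -24*0*(-73) = 0*(-73) = 0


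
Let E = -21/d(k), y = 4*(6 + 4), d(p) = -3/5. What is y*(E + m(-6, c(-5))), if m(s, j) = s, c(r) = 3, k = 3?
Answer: 1160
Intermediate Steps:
d(p) = -3/5 (d(p) = -3*1/5 = -3/5)
y = 40 (y = 4*10 = 40)
E = 35 (E = -21/(-3/5) = -21*(-5/3) = 35)
y*(E + m(-6, c(-5))) = 40*(35 - 6) = 40*29 = 1160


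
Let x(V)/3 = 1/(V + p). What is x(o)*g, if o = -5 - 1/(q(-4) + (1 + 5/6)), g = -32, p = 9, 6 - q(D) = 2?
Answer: -1680/67 ≈ -25.075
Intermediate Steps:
q(D) = 4 (q(D) = 6 - 1*2 = 6 - 2 = 4)
o = -181/35 (o = -5 - 1/(4 + (1 + 5/6)) = -5 - 1/(4 + (1 + 5*(⅙))) = -5 - 1/(4 + (1 + ⅚)) = -5 - 1/(4 + 11/6) = -5 - 1/35/6 = -5 - 1*6/35 = -5 - 6/35 = -181/35 ≈ -5.1714)
x(V) = 3/(9 + V) (x(V) = 3/(V + 9) = 3/(9 + V))
x(o)*g = (3/(9 - 181/35))*(-32) = (3/(134/35))*(-32) = (3*(35/134))*(-32) = (105/134)*(-32) = -1680/67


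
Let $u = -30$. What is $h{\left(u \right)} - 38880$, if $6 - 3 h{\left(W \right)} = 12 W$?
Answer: $-38758$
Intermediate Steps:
$h{\left(W \right)} = 2 - 4 W$ ($h{\left(W \right)} = 2 - \frac{12 W}{3} = 2 - 4 W$)
$h{\left(u \right)} - 38880 = \left(2 - -120\right) - 38880 = \left(2 + 120\right) - 38880 = 122 - 38880 = -38758$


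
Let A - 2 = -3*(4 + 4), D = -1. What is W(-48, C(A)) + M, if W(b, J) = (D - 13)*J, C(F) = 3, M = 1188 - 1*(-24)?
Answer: 1170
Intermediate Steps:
M = 1212 (M = 1188 + 24 = 1212)
A = -22 (A = 2 - 3*(4 + 4) = 2 - 3*8 = 2 - 24 = -22)
W(b, J) = -14*J (W(b, J) = (-1 - 13)*J = -14*J)
W(-48, C(A)) + M = -14*3 + 1212 = -42 + 1212 = 1170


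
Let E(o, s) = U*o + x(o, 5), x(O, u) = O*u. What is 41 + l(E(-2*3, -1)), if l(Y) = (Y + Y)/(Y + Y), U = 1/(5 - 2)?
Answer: 42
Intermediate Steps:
U = ⅓ (U = 1/3 = ⅓ ≈ 0.33333)
E(o, s) = 16*o/3 (E(o, s) = o/3 + o*5 = o/3 + 5*o = 16*o/3)
l(Y) = 1 (l(Y) = (2*Y)/((2*Y)) = (2*Y)*(1/(2*Y)) = 1)
41 + l(E(-2*3, -1)) = 41 + 1 = 42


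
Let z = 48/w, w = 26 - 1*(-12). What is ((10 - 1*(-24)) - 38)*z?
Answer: -96/19 ≈ -5.0526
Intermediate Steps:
w = 38 (w = 26 + 12 = 38)
z = 24/19 (z = 48/38 = 48*(1/38) = 24/19 ≈ 1.2632)
((10 - 1*(-24)) - 38)*z = ((10 - 1*(-24)) - 38)*(24/19) = ((10 + 24) - 38)*(24/19) = (34 - 38)*(24/19) = -4*24/19 = -96/19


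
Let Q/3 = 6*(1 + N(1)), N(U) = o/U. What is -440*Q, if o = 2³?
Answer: -71280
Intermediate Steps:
o = 8
N(U) = 8/U
Q = 162 (Q = 3*(6*(1 + 8/1)) = 3*(6*(1 + 8*1)) = 3*(6*(1 + 8)) = 3*(6*9) = 3*54 = 162)
-440*Q = -440*162 = -71280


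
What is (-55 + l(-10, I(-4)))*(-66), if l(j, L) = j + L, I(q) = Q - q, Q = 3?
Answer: 3828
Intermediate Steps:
I(q) = 3 - q
l(j, L) = L + j
(-55 + l(-10, I(-4)))*(-66) = (-55 + ((3 - 1*(-4)) - 10))*(-66) = (-55 + ((3 + 4) - 10))*(-66) = (-55 + (7 - 10))*(-66) = (-55 - 3)*(-66) = -58*(-66) = 3828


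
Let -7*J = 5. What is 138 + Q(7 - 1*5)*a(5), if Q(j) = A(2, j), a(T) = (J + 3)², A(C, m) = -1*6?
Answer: 5226/49 ≈ 106.65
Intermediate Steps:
J = -5/7 (J = -⅐*5 = -5/7 ≈ -0.71429)
A(C, m) = -6
a(T) = 256/49 (a(T) = (-5/7 + 3)² = (16/7)² = 256/49)
Q(j) = -6
138 + Q(7 - 1*5)*a(5) = 138 - 6*256/49 = 138 - 1536/49 = 5226/49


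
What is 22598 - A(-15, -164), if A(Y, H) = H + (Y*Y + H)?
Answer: 22701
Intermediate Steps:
A(Y, H) = Y² + 2*H (A(Y, H) = H + (Y² + H) = H + (H + Y²) = Y² + 2*H)
22598 - A(-15, -164) = 22598 - ((-15)² + 2*(-164)) = 22598 - (225 - 328) = 22598 - 1*(-103) = 22598 + 103 = 22701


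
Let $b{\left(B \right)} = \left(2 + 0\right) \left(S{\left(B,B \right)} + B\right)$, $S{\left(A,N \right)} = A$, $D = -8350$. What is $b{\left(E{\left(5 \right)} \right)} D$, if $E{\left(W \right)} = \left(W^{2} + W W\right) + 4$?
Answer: $-1803600$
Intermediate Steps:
$E{\left(W \right)} = 4 + 2 W^{2}$ ($E{\left(W \right)} = \left(W^{2} + W^{2}\right) + 4 = 2 W^{2} + 4 = 4 + 2 W^{2}$)
$b{\left(B \right)} = 4 B$ ($b{\left(B \right)} = \left(2 + 0\right) \left(B + B\right) = 2 \cdot 2 B = 4 B$)
$b{\left(E{\left(5 \right)} \right)} D = 4 \left(4 + 2 \cdot 5^{2}\right) \left(-8350\right) = 4 \left(4 + 2 \cdot 25\right) \left(-8350\right) = 4 \left(4 + 50\right) \left(-8350\right) = 4 \cdot 54 \left(-8350\right) = 216 \left(-8350\right) = -1803600$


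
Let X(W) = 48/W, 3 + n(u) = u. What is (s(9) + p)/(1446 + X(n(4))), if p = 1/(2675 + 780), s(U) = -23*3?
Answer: -119197/2580885 ≈ -0.046185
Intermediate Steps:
s(U) = -69
n(u) = -3 + u
p = 1/3455 ≈ 0.00028944
(s(9) + p)/(1446 + X(n(4))) = (-69 + 1/3455)/(1446 + 48/(-3 + 4)) = -238394/(3455*(1446 + 48/1)) = -238394/(3455*(1446 + 48*1)) = -238394/(3455*(1446 + 48)) = -238394/3455/1494 = -238394/3455*1/1494 = -119197/2580885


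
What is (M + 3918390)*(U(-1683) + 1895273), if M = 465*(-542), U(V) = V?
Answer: 6942582632400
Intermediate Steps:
M = -252030
(M + 3918390)*(U(-1683) + 1895273) = (-252030 + 3918390)*(-1683 + 1895273) = 3666360*1893590 = 6942582632400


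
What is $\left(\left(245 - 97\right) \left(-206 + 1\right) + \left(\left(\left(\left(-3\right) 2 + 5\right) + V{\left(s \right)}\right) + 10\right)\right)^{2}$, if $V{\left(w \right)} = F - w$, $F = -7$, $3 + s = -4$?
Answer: $919969561$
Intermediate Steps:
$s = -7$ ($s = -3 - 4 = -7$)
$V{\left(w \right)} = -7 - w$
$\left(\left(245 - 97\right) \left(-206 + 1\right) + \left(\left(\left(\left(-3\right) 2 + 5\right) + V{\left(s \right)}\right) + 10\right)\right)^{2} = \left(\left(245 - 97\right) \left(-206 + 1\right) + \left(\left(\left(\left(-3\right) 2 + 5\right) - 0\right) + 10\right)\right)^{2} = \left(148 \left(-205\right) + \left(\left(\left(-6 + 5\right) + \left(-7 + 7\right)\right) + 10\right)\right)^{2} = \left(-30340 + \left(\left(-1 + 0\right) + 10\right)\right)^{2} = \left(-30340 + \left(-1 + 10\right)\right)^{2} = \left(-30340 + 9\right)^{2} = \left(-30331\right)^{2} = 919969561$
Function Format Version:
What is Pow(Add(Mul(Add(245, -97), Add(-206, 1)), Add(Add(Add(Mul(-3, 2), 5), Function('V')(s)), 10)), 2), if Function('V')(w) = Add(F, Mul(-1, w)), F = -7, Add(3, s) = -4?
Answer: 919969561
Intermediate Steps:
s = -7 (s = Add(-3, -4) = -7)
Function('V')(w) = Add(-7, Mul(-1, w))
Pow(Add(Mul(Add(245, -97), Add(-206, 1)), Add(Add(Add(Mul(-3, 2), 5), Function('V')(s)), 10)), 2) = Pow(Add(Mul(Add(245, -97), Add(-206, 1)), Add(Add(Add(Mul(-3, 2), 5), Add(-7, Mul(-1, -7))), 10)), 2) = Pow(Add(Mul(148, -205), Add(Add(Add(-6, 5), Add(-7, 7)), 10)), 2) = Pow(Add(-30340, Add(Add(-1, 0), 10)), 2) = Pow(Add(-30340, Add(-1, 10)), 2) = Pow(Add(-30340, 9), 2) = Pow(-30331, 2) = 919969561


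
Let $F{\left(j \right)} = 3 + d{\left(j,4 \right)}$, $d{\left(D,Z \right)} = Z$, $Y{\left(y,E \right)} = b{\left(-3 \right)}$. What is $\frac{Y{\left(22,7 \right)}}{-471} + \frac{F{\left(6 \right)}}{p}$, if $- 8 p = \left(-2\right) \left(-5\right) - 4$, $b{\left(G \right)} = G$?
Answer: $- \frac{4393}{471} \approx -9.327$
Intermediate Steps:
$Y{\left(y,E \right)} = -3$
$p = - \frac{3}{4}$ ($p = - \frac{\left(-2\right) \left(-5\right) - 4}{8} = - \frac{10 - 4}{8} = \left(- \frac{1}{8}\right) 6 = - \frac{3}{4} \approx -0.75$)
$F{\left(j \right)} = 7$ ($F{\left(j \right)} = 3 + 4 = 7$)
$\frac{Y{\left(22,7 \right)}}{-471} + \frac{F{\left(6 \right)}}{p} = - \frac{3}{-471} + \frac{7}{- \frac{3}{4}} = \left(-3\right) \left(- \frac{1}{471}\right) + 7 \left(- \frac{4}{3}\right) = \frac{1}{157} - \frac{28}{3} = - \frac{4393}{471}$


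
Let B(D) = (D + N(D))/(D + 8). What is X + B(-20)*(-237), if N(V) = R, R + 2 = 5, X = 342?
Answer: 25/4 ≈ 6.2500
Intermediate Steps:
R = 3 (R = -2 + 5 = 3)
N(V) = 3
B(D) = (3 + D)/(8 + D) (B(D) = (D + 3)/(D + 8) = (3 + D)/(8 + D))
X + B(-20)*(-237) = 342 + ((3 - 20)/(8 - 20))*(-237) = 342 + (-17/(-12))*(-237) = 342 - 1/12*(-17)*(-237) = 342 + (17/12)*(-237) = 342 - 1343/4 = 25/4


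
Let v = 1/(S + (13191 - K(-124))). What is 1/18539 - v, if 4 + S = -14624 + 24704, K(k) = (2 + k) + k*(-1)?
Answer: 4726/431309835 ≈ 1.0957e-5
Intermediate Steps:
K(k) = 2 (K(k) = (2 + k) - k = 2)
S = 10076 (S = -4 + (-14624 + 24704) = -4 + 10080 = 10076)
v = 1/23265 (v = 1/(10076 + (13191 - 1*2)) = 1/(10076 + (13191 - 2)) = 1/(10076 + 13189) = 1/23265 ≈ 4.2983e-5)
1/18539 - v = 1/18539 - 1*1/23265 = 1/18539 - 1/23265 = 4726/431309835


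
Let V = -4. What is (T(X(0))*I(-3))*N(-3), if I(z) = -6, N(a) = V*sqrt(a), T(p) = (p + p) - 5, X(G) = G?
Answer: -120*I*sqrt(3) ≈ -207.85*I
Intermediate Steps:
T(p) = -5 + 2*p (T(p) = 2*p - 5 = -5 + 2*p)
N(a) = -4*sqrt(a)
(T(X(0))*I(-3))*N(-3) = ((-5 + 2*0)*(-6))*(-4*I*sqrt(3)) = ((-5 + 0)*(-6))*(-4*I*sqrt(3)) = (-5*(-6))*(-4*I*sqrt(3)) = 30*(-4*I*sqrt(3)) = -120*I*sqrt(3)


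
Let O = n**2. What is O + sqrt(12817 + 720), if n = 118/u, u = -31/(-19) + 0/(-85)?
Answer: 5026564/961 + sqrt(13537) ≈ 5346.9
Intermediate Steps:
u = 31/19 (u = -31*(-1/19) + 0*(-1/85) = 31/19 + 0 = 31/19 ≈ 1.6316)
n = 2242/31 (n = 118/(31/19) = 118*(19/31) = 2242/31 ≈ 72.323)
O = 5026564/961 (O = (2242/31)**2 = 5026564/961 ≈ 5230.6)
O + sqrt(12817 + 720) = 5026564/961 + sqrt(12817 + 720) = 5026564/961 + sqrt(13537)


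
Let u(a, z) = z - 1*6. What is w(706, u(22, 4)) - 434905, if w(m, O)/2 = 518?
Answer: -433869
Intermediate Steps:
u(a, z) = -6 + z (u(a, z) = z - 6 = -6 + z)
w(m, O) = 1036 (w(m, O) = 2*518 = 1036)
w(706, u(22, 4)) - 434905 = 1036 - 434905 = -433869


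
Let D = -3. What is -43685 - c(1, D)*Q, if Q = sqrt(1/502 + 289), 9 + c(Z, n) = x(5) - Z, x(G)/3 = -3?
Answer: -43685 + 209*sqrt(601898)/502 ≈ -43362.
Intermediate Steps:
x(G) = -9 (x(G) = 3*(-3) = -9)
c(Z, n) = -18 - Z (c(Z, n) = -9 + (-9 - Z) = -18 - Z)
Q = 11*sqrt(601898)/502 (Q = sqrt(1/502 + 289) = sqrt(145079/502) = 11*sqrt(601898)/502 ≈ 17.000)
-43685 - c(1, D)*Q = -43685 - (-18 - 1*1)*11*sqrt(601898)/502 = -43685 - (-18 - 1)*11*sqrt(601898)/502 = -43685 - (-19)*11*sqrt(601898)/502 = -43685 - (-209)*sqrt(601898)/502 = -43685 + 209*sqrt(601898)/502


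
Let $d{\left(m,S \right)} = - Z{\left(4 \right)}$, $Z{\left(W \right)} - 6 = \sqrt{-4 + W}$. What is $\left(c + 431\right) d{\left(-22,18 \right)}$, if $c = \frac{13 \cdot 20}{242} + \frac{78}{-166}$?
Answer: $- \frac{26007624}{10043} \approx -2589.6$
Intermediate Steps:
$Z{\left(W \right)} = 6 + \sqrt{-4 + W}$
$c = \frac{6071}{10043}$ ($c = 260 \cdot \frac{1}{242} + 78 \left(- \frac{1}{166}\right) = \frac{130}{121} - \frac{39}{83} = \frac{6071}{10043} \approx 0.6045$)
$d{\left(m,S \right)} = -6$ ($d{\left(m,S \right)} = - (6 + \sqrt{-4 + 4}) = - (6 + \sqrt{0}) = - (6 + 0) = \left(-1\right) 6 = -6$)
$\left(c + 431\right) d{\left(-22,18 \right)} = \left(\frac{6071}{10043} + 431\right) \left(-6\right) = \frac{4334604}{10043} \left(-6\right) = - \frac{26007624}{10043}$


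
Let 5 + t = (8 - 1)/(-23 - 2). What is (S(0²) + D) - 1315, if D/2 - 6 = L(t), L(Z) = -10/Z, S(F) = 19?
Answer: -42247/33 ≈ -1280.2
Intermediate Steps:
t = -132/25 (t = -5 + (8 - 1)/(-23 - 2) = -5 + 7/(-25) = -5 + 7*(-1/25) = -5 - 7/25 = -132/25 ≈ -5.2800)
D = 521/33 (D = 12 + 2*(-10/(-132/25)) = 12 + 2*(-10*(-25/132)) = 12 + 2*(125/66) = 12 + 125/33 = 521/33 ≈ 15.788)
(S(0²) + D) - 1315 = (19 + 521/33) - 1315 = 1148/33 - 1315 = -42247/33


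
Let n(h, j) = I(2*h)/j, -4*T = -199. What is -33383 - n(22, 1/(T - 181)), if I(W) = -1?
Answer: -134057/4 ≈ -33514.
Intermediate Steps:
T = 199/4 (T = -1/4*(-199) = 199/4 ≈ 49.750)
n(h, j) = -1/j
-33383 - n(22, 1/(T - 181)) = -33383 - (-1)/(1/(199/4 - 181)) = -33383 - (-1)/(1/(-525/4)) = -33383 - (-1)/(-4/525) = -33383 - (-1)*(-525)/4 = -33383 - 1*525/4 = -33383 - 525/4 = -134057/4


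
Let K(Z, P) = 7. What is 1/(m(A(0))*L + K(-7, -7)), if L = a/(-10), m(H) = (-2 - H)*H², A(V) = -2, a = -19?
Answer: ⅐ ≈ 0.14286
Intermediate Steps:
m(H) = H²*(-2 - H)
L = 19/10 (L = -19/(-10) = -19*(-⅒) = 19/10 ≈ 1.9000)
1/(m(A(0))*L + K(-7, -7)) = 1/(((-2)²*(-2 - 1*(-2)))*(19/10) + 7) = 1/((4*(-2 + 2))*(19/10) + 7) = 1/((4*0)*(19/10) + 7) = 1/(0*(19/10) + 7) = 1/(0 + 7) = 1/7 = ⅐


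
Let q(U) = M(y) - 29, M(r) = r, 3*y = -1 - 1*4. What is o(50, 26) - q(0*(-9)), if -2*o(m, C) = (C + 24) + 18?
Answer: -10/3 ≈ -3.3333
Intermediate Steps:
y = -5/3 (y = (-1 - 1*4)/3 = (-1 - 4)/3 = (1/3)*(-5) = -5/3 ≈ -1.6667)
o(m, C) = -21 - C/2 (o(m, C) = -((C + 24) + 18)/2 = -((24 + C) + 18)/2 = -(42 + C)/2 = -21 - C/2)
q(U) = -92/3 (q(U) = -5/3 - 29 = -92/3)
o(50, 26) - q(0*(-9)) = (-21 - 1/2*26) - 1*(-92/3) = (-21 - 13) + 92/3 = -34 + 92/3 = -10/3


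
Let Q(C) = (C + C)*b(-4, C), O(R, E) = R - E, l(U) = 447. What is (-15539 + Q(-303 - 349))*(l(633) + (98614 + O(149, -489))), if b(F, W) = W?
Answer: 83215664631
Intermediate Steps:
Q(C) = 2*C² (Q(C) = (C + C)*C = (2*C)*C = 2*C²)
(-15539 + Q(-303 - 349))*(l(633) + (98614 + O(149, -489))) = (-15539 + 2*(-303 - 349)²)*(447 + (98614 + (149 - 1*(-489)))) = (-15539 + 2*(-652)²)*(447 + (98614 + (149 + 489))) = (-15539 + 2*425104)*(447 + (98614 + 638)) = (-15539 + 850208)*(447 + 99252) = 834669*99699 = 83215664631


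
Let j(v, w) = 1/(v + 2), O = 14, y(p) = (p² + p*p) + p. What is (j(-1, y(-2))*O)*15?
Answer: 210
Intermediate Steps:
y(p) = p + 2*p² (y(p) = (p² + p²) + p = 2*p² + p = p + 2*p²)
j(v, w) = 1/(2 + v)
(j(-1, y(-2))*O)*15 = (14/(2 - 1))*15 = (14/1)*15 = (1*14)*15 = 14*15 = 210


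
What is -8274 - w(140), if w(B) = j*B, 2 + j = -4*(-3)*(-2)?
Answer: -4634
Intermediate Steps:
j = -26 (j = -2 - 4*(-3)*(-2) = -2 + 12*(-2) = -2 - 24 = -26)
w(B) = -26*B
-8274 - w(140) = -8274 - (-26)*140 = -8274 - 1*(-3640) = -8274 + 3640 = -4634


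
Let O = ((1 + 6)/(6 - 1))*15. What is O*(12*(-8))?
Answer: -2016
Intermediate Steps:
O = 21 (O = (7/5)*15 = 21)
O*(12*(-8)) = 21*(12*(-8)) = 21*(-96) = -2016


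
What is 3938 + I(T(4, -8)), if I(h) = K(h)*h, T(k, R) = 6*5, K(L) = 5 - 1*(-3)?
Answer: 4178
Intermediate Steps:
K(L) = 8 (K(L) = 5 + 3 = 8)
T(k, R) = 30
I(h) = 8*h
3938 + I(T(4, -8)) = 3938 + 8*30 = 3938 + 240 = 4178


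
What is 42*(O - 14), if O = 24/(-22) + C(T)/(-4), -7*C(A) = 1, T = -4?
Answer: -13911/22 ≈ -632.32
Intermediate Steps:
C(A) = -1/7 (C(A) = -1/7*1 = -1/7)
O = -325/308 (O = 24/(-22) - 1/7/(-4) = 24*(-1/22) - 1/7*(-1/4) = -12/11 + 1/28 = -325/308 ≈ -1.0552)
42*(O - 14) = 42*(-325/308 - 14) = 42*(-4637/308) = -13911/22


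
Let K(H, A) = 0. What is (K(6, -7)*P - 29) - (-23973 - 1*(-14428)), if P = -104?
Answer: 9516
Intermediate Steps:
(K(6, -7)*P - 29) - (-23973 - 1*(-14428)) = (0*(-104) - 29) - (-23973 - 1*(-14428)) = (0 - 29) - (-23973 + 14428) = -29 - 1*(-9545) = -29 + 9545 = 9516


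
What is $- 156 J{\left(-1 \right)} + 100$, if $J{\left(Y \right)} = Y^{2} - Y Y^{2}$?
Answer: $-212$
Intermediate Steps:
$J{\left(Y \right)} = Y^{2} - Y^{3}$
$- 156 J{\left(-1 \right)} + 100 = - 156 \left(-1\right)^{2} \left(1 - -1\right) + 100 = - 156 \cdot 1 \left(1 + 1\right) + 100 = - 156 \cdot 1 \cdot 2 + 100 = \left(-156\right) 2 + 100 = -312 + 100 = -212$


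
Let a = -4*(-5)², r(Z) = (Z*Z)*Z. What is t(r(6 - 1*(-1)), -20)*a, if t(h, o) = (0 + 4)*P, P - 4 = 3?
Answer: -2800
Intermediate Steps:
P = 7 (P = 4 + 3 = 7)
r(Z) = Z³ (r(Z) = Z²*Z = Z³)
a = -100 (a = -4*25 = -100)
t(h, o) = 28 (t(h, o) = (0 + 4)*7 = 4*7 = 28)
t(r(6 - 1*(-1)), -20)*a = 28*(-100) = -2800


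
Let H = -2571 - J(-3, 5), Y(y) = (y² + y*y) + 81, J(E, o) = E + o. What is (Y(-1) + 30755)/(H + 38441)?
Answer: 15419/17934 ≈ 0.85976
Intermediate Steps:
Y(y) = 81 + 2*y² (Y(y) = (y² + y²) + 81 = 2*y² + 81 = 81 + 2*y²)
H = -2573 (H = -2571 - (-3 + 5) = -2571 - 1*2 = -2571 - 2 = -2573)
(Y(-1) + 30755)/(H + 38441) = ((81 + 2*(-1)²) + 30755)/(-2573 + 38441) = ((81 + 2*1) + 30755)/35868 = ((81 + 2) + 30755)*(1/35868) = (83 + 30755)*(1/35868) = 30838*(1/35868) = 15419/17934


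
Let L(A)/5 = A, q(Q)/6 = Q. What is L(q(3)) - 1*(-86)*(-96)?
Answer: -8166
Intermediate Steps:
q(Q) = 6*Q
L(A) = 5*A
L(q(3)) - 1*(-86)*(-96) = 5*(6*3) - 1*(-86)*(-96) = 5*18 + 86*(-96) = 90 - 8256 = -8166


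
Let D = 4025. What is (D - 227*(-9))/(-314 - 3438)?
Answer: -1517/938 ≈ -1.6173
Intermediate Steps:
(D - 227*(-9))/(-314 - 3438) = (4025 - 227*(-9))/(-314 - 3438) = (4025 + 2043)/(-3752) = 6068*(-1/3752) = -1517/938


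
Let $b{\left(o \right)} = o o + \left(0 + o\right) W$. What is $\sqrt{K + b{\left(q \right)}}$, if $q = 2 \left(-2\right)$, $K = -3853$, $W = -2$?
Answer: $i \sqrt{3829} \approx 61.879 i$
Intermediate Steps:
$q = -4$
$b{\left(o \right)} = o^{2} - 2 o$ ($b{\left(o \right)} = o o + \left(0 + o\right) \left(-2\right) = o^{2} + o \left(-2\right) = o^{2} - 2 o$)
$\sqrt{K + b{\left(q \right)}} = \sqrt{-3853 - 4 \left(-2 - 4\right)} = \sqrt{-3853 - -24} = \sqrt{-3853 + 24} = \sqrt{-3829} = i \sqrt{3829}$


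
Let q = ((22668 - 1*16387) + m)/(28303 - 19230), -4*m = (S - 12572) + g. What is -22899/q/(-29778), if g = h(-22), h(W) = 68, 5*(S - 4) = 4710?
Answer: 69254209/91026383 ≈ 0.76081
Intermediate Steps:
S = 946 (S = 4 + (⅕)*4710 = 4 + 942 = 946)
g = 68
m = 5779/2 (m = -((946 - 12572) + 68)/4 = -(-11626 + 68)/4 = -¼*(-11558) = 5779/2 ≈ 2889.5)
q = 18341/18146 (q = ((22668 - 1*16387) + 5779/2)/(28303 - 19230) = ((22668 - 16387) + 5779/2)/9073 = (6281 + 5779/2)*(1/9073) = (18341/2)*(1/9073) = 18341/18146 ≈ 1.0107)
-22899/q/(-29778) = -22899/18341/18146/(-29778) = -22899*18146/18341*(-1/29778) = -415525254/18341*(-1/29778) = 69254209/91026383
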